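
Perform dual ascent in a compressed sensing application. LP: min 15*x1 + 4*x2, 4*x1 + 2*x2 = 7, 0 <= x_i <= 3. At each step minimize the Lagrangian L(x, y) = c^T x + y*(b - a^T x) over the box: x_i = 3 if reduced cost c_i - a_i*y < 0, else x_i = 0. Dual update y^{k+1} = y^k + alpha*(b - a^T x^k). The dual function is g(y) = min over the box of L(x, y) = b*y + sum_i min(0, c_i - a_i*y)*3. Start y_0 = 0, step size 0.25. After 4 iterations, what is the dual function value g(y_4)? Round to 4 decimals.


Dual ascent for LP: min 15*x1 + 4*x2, 4*x1 + 2*x2 = 7, 0 <= x_i <= 3
Step 1: y^k = 0.0, reduced costs: (15.0, 4.0)
  x^k = (0.0, 0.0), subgradient = b - a^T x = 7.0
  y^{k+1} = 0.0 + 0.25*7.0 = 1.75
Step 2: y^k = 1.75, reduced costs: (8.0, 0.5)
  x^k = (0.0, 0.0), subgradient = b - a^T x = 7.0
  y^{k+1} = 1.75 + 0.25*7.0 = 3.5
Step 3: y^k = 3.5, reduced costs: (1.0, -3.0)
  x^k = (0.0, 3.0), subgradient = b - a^T x = 1.0
  y^{k+1} = 3.5 + 0.25*1.0 = 3.75
Step 4: y^k = 3.75, reduced costs: (0.0, -3.5)
  x^k = (0.0, 3.0), subgradient = b - a^T x = 1.0
  y^{k+1} = 3.75 + 0.25*1.0 = 4.0
Dual objective at y_4 = 4.0: reduced costs (-1.0, -4.0), box minimizer x = (3.0, 3.0)
g(y_4) = b*y + (c1 - a1*y)*x1 + (c2 - a2*y)*x2 = 7*4.0 + (-1.0)*3.0 + (-4.0)*3.0 = 28.0 - 3.0 - 12.0 = 13.0


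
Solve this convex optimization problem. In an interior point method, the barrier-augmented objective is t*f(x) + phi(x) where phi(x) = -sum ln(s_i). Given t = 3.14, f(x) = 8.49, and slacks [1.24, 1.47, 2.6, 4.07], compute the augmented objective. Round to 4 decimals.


Step 1: Compute log-barrier.
ln values: [0.2151, 0.3853, 0.9555, 1.4036]
phi = -(0.2151 + 0.3853 + 0.9555 + 1.4036) = -2.9595
Step 2: Compute augmented objective.
t*f(x) = 3.14*8.49 = 26.6586
Total = 26.6586 - 2.9595 = 23.6991


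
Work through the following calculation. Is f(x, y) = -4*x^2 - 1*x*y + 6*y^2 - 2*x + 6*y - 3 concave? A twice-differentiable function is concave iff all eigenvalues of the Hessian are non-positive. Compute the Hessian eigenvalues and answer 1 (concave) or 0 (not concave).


The Hessian of f(x,y) = -4*x^2 - 1*x*y + 6*y^2 - 2*x + 6*y - 3 is:
H = [[-8, -1], [-1, 12]]
Trace = -8 + 12 = 4
Determinant = -8*12 - (-1)^2 = -97
Discriminant = (4)^2 - 4*-97 = 404.0
Eigenvalues: lambda_1 = -8.0499, lambda_2 = 12.0499
The function is not concave.

0


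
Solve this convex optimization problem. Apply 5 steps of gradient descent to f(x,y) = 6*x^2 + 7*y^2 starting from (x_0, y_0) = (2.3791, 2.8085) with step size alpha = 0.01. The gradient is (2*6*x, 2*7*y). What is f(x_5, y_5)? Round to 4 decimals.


Gradient descent on f(x,y) = 6*x^2 + 7*y^2.
Starting point: (2.3791, 2.8085), alpha = 0.01
Step 1: grad_x = 2*6*2.3791 = 28.5492, grad_y = 2*7*2.8085 = 39.319
  x_1 = 2.3791 - 0.01*28.5492 = 2.0936
  y_1 = 2.8085 - 0.01*39.319 = 2.4153
Step 2: grad_x = 2*6*2.0936 = 25.1233, grad_y = 2*7*2.4153 = 33.8143
  x_2 = 2.0936 - 0.01*25.1233 = 1.8424
  y_2 = 2.4153 - 0.01*33.8143 = 2.0772
Step 3: grad_x = 2*6*1.8424 = 22.1085, grad_y = 2*7*2.0772 = 29.0803
  x_3 = 1.8424 - 0.01*22.1085 = 1.6213
  y_3 = 2.0772 - 0.01*29.0803 = 1.7864
Step 4: grad_x = 2*6*1.6213 = 19.4555, grad_y = 2*7*1.7864 = 25.0091
  x_4 = 1.6213 - 0.01*19.4555 = 1.4267
  y_4 = 1.7864 - 0.01*25.0091 = 1.5363
Step 5: grad_x = 2*6*1.4267 = 17.1208, grad_y = 2*7*1.5363 = 21.5078
  x_5 = 1.4267 - 0.01*17.1208 = 1.2555
  y_5 = 1.5363 - 0.01*21.5078 = 1.3212
f(1.2555, 1.3212) = 6*1.2555^2 + 7*1.3212^2 = 21.677


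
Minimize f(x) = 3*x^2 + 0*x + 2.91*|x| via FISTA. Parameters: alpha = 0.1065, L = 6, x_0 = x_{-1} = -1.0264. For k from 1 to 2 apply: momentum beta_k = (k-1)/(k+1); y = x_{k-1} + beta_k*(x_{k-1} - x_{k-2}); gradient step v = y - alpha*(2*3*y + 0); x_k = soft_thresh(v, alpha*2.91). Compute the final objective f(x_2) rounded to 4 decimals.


FISTA on f(x) = 3*x^2 + 0*x + 2.91*|x|
L = 6, alpha = 0.1065
Iteration 1: beta = 0.0, y = -1.0264 + 0.0*(-1.0264 + 1.0264) = -1.0264
  grad(y) = -6.1584, v = y - alpha*grad = -0.3705
  prox(v) = soft_thresh(-0.3705, 0.3099) = -0.0606
Iteration 2: beta = 0.3333, y = -0.0606 + 0.3333*(-0.0606 + 1.0264) = 0.2613
  grad(y) = 1.5679, v = y - alpha*grad = 0.0943
  prox(v) = soft_thresh(0.0943, 0.3099) = 0.0
f(x_2) = 3*0.0^2 + 0*0.0 + 2.91*|0.0| = 0.0


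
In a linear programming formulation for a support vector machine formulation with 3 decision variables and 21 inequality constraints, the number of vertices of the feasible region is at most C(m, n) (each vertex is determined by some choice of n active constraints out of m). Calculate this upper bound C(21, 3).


Each vertex corresponds to some choice of n active constraints out of m, so the number of vertices is at most C(m, n) = m! / (n!(m-n)!).
m = 21, n = 3
Numerator: 21 * 20 * 19
Denominator: 3! = 6
C(21, 3) = 1330


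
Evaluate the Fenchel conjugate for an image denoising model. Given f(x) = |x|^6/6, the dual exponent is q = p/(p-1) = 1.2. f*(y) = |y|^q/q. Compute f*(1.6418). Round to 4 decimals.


The conjugate exponent q satisfies 1/p + 1/q = 1.
p = 6, so q = 6/(6 - 1) = 1.2
|y|^q = 1.6418^1.2 = 1.8129
f*(1.6418) = 1.8129 / 1.2 = 1.5108


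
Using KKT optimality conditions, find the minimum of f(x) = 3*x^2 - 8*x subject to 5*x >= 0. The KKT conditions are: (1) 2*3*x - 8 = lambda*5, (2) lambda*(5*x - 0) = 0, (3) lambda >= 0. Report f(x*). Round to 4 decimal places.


Step 1: Try lambda = 0 (constraint inactive).
Stationarity: 2*3*x - 8 = 0
x* = 8/(2*3) = 4/3 = 1.3333 (rounded; the exact value 4/3 is used below)
Check constraint: 5*1.3333 = 6.6665 >= 0 -- satisfied.
Step 2: Compute optimal value.
f(x*) = 3*(4/3)^2 - 8*(4/3) = -5.3333


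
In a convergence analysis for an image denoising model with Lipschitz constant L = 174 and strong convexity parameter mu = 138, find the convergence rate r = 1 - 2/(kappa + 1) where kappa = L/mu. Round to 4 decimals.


Step 1: Compute the condition number.
kappa = L/mu = 174/138 = 1.2609
Step 2: Compute the convergence rate.
r = 1 - 2/(kappa + 1) = 1 - 2*mu/(L + mu) = (L - mu)/(L + mu) = 36/312 = 0.1154


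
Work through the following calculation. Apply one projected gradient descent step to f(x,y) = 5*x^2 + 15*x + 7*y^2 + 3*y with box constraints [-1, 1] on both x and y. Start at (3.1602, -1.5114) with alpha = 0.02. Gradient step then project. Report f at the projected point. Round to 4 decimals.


Step 1: Compute gradient at (3.1602, -1.5114).
grad_x = 2*5*3.1602 + 15 = 46.602
grad_y = 2*7*-1.5114 + 3 = -18.1596
Step 2: Gradient step.
x_raw = 3.1602 - 0.02*46.602 = 2.2282
y_raw = -1.5114 - 0.02*-18.1596 = -1.1482
Step 3: Project onto [-1, 1].
x_proj = clip(2.2282) = 1.0
y_proj = clip(-1.1482) = -1.0
Step 4: Evaluate f.
f(1.0, -1.0) = 24.0


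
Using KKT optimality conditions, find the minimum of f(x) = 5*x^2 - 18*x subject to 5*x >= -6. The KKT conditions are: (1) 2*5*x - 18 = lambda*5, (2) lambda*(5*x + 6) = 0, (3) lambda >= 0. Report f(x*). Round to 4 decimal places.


Step 1: Try lambda = 0 (constraint inactive).
Stationarity: 2*5*x - 18 = 0
x* = 18/(2*5) = 1.8
Check constraint: 5*1.8 = 9.0 >= -6 -- satisfied.
Step 2: Compute optimal value.
f(x*) = 5*1.8^2 - 18*1.8 = -16.2


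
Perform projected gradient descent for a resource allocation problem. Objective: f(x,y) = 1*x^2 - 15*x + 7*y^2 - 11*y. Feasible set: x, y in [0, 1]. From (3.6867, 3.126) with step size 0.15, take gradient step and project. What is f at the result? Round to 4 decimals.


Step 1: Compute gradient at (3.6867, 3.126).
grad_x = 2*1*3.6867 - 15 = -7.6266
grad_y = 2*7*3.126 - 11 = 32.764
Step 2: Gradient step.
x_raw = 3.6867 - 0.15*-7.6266 = 4.8307
y_raw = 3.126 - 0.15*32.764 = -1.7886
Step 3: Project onto [0, 1].
x_proj = clip(4.8307) = 1.0
y_proj = clip(-1.7886) = 0.0
Step 4: Evaluate f.
f(1.0, 0.0) = -14.0


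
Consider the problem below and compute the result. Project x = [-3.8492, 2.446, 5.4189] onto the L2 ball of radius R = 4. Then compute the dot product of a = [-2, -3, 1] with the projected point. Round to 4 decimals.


Step 1: Compute ||x|| (intermediates to 6 decimals).
||x|| = sqrt((-3.8492)^2 + 2.446^2 + 5.4189^2) = 7.082636
Step 2: Project.
Since ||x|| > R, scale = R/||x|| = 4/7.082636 = 0.564761, proj(x) = scale * x
proj(x) = [-2.173878, 1.381405, 3.060383]
Step 3: Dot product.
a^T * proj(x) = -2*(-2.173878) - 3*1.381405 + 1*3.060383 = 3.2639


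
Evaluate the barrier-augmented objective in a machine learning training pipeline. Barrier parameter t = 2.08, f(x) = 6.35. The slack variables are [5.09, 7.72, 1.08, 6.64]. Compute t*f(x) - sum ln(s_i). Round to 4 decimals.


Step 1: Compute log-barrier.
ln values: [1.6273, 2.0438, 0.077, 1.8931]
phi = -(1.6273 + 2.0438 + 0.077 + 1.8931) = -5.6412
Step 2: Compute augmented objective.
t*f(x) = 2.08*6.35 = 13.208
Total = 13.208 - 5.6412 = 7.5668


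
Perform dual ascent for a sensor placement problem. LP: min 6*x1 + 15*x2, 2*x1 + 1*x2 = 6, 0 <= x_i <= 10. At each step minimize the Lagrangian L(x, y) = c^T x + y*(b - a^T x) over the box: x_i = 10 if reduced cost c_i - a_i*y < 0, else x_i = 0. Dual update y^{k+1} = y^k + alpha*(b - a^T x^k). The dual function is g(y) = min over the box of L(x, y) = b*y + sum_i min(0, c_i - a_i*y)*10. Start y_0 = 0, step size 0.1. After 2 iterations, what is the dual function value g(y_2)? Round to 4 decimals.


Dual ascent for LP: min 6*x1 + 15*x2, 2*x1 + 1*x2 = 6, 0 <= x_i <= 10
Step 1: y^k = 0.0, reduced costs: (6.0, 15.0)
  x^k = (0.0, 0.0), subgradient = b - a^T x = 6.0
  y^{k+1} = 0.0 + 0.1*6.0 = 0.6
Step 2: y^k = 0.6, reduced costs: (4.8, 14.4)
  x^k = (0.0, 0.0), subgradient = b - a^T x = 6.0
  y^{k+1} = 0.6 + 0.1*6.0 = 1.2
Dual objective at y_2 = 1.2: reduced costs (3.6, 13.8), box minimizer x = (0.0, 0.0)
g(y_2) = b*y + (c1 - a1*y)*x1 + (c2 - a2*y)*x2 = 6*1.2 + 3.6*0.0 + 13.8*0.0 = 7.2 + 0.0 + 0.0 = 7.2


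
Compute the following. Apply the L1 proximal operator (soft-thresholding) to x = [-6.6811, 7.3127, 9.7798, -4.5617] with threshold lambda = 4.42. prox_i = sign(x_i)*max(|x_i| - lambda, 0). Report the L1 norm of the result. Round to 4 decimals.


Soft-thresholding with lambda = 4.42:
prox(-6.6811) = sign(-6.6811)*max(|-6.6811| - 4.42, 0) = -2.2611
prox(7.3127) = sign(7.3127)*max(|7.3127| - 4.42, 0) = 2.8927
prox(9.7798) = sign(9.7798)*max(|9.7798| - 4.42, 0) = 5.3598
prox(-4.5617) = sign(-4.5617)*max(|-4.5617| - 4.42, 0) = -0.1417
prox(x) = [-2.2611, 2.8927, 5.3598, -0.1417]
||prox(x)||_1 = 2.2611 + 2.8927 + 5.3598 + 0.1417 = 10.6553


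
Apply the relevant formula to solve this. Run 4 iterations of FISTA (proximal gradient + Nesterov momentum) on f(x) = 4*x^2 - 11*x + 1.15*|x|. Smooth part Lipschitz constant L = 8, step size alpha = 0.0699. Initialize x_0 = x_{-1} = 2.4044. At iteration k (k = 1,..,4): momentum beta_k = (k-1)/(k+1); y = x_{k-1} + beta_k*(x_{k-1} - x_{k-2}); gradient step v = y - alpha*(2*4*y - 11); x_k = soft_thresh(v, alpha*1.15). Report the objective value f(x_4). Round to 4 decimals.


FISTA on f(x) = 4*x^2 - 11*x + 1.15*|x|
L = 8, alpha = 0.0699
Iteration 1: beta = 0.0, y = 2.4044 + 0.0*(2.4044 - 2.4044) = 2.4044
  grad(y) = 8.2352, v = y - alpha*grad = 1.8288
  prox(v) = soft_thresh(1.8288, 0.0804) = 1.7484
Iteration 2: beta = 0.3333, y = 1.7484 + 0.3333*(1.7484 - 2.4044) = 1.5297
  grad(y) = 1.2376, v = y - alpha*grad = 1.4432
  prox(v) = soft_thresh(1.4432, 0.0804) = 1.3628
Iteration 3: beta = 0.5, y = 1.3628 + 0.5*(1.3628 - 1.7484) = 1.17
  grad(y) = -1.6398, v = y - alpha*grad = 1.2846
  prox(v) = soft_thresh(1.2846, 0.0804) = 1.2043
Iteration 4: beta = 0.6, y = 1.2043 + 0.6*(1.2043 - 1.3628) = 1.1091
  grad(y) = -2.1269, v = y - alpha*grad = 1.2578
  prox(v) = soft_thresh(1.2578, 0.0804) = 1.1774
f(x_4) = 4*1.1774^2 - 11*1.1774 + 1.15*|1.1774| = -6.0523


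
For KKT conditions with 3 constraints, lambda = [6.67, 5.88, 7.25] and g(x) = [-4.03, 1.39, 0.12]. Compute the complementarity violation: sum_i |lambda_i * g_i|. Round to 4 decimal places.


KKT complementary slackness check:
lambda_1 * g_1 = 6.67 * -4.03 = -26.8801
lambda_2 * g_2 = 5.88 * 1.39 = 8.1732
lambda_3 * g_3 = 7.25 * 0.12 = 0.87
Total violation = 26.8801 + 8.1732 + 0.87 = 35.9233


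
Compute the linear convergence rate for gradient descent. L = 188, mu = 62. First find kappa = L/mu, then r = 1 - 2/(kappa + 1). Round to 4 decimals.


Step 1: Compute the condition number.
kappa = L/mu = 188/62 = 3.0323
Step 2: Compute the convergence rate.
r = 1 - 2/(kappa + 1) = 1 - 2*mu/(L + mu) = (L - mu)/(L + mu) = 126/250 = 0.504


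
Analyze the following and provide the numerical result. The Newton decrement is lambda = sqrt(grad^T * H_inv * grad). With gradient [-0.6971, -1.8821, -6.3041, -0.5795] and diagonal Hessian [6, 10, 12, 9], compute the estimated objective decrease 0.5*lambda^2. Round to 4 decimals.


Step 1: H is diagonal, so H^(-1) * g = [-0.1162, -0.1882, -0.5253, -0.0644].
Step 2: g^T H^(-1) g = sum_i g_i^2 / H_ii
  = (-0.6971)^2/6 + (-1.8821)^2/10 + (-6.3041)^2/12 + (-0.5795)^2/9
  = 0.081 + 0.3542 + 3.3118 + 0.0373 = 3.7843
Step 3: Objective decrease = 0.5 * g^T H^(-1) g = 1.8922


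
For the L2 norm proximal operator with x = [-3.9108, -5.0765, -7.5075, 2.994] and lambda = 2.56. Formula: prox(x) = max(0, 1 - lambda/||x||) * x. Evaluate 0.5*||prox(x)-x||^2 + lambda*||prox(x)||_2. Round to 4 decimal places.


Step 1: Compute ||x||.
||x|| = 10.3146
Step 2: Compute scaling factor.
scale = max(0, 1 - 2.56/10.3146) = 0.7518
Step 3: prox(x) = [-2.9402, -3.8166, -5.6442, 2.2509]
||prox(x)|| = 7.7546
Step 4: Proximal objective.
0.5*||prox-x||^2 = 3.2768
lambda*||prox|| = 19.8518
Total = 23.1287


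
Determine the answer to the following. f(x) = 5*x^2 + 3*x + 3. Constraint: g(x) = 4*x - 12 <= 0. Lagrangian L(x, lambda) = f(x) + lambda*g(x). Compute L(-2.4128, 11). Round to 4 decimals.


Step 1: Evaluate f(x).
f(-2.4128) = 5*(-2.4128)^2 + 3*(-2.4128) + 3 = 24.8696
Step 2: Evaluate g(x).
g(-2.4128) = 4*-2.4128 - 12 = -21.6512
Step 3: Compute Lagrangian.
L = 24.8696 + 11*-21.6512 = -213.2936


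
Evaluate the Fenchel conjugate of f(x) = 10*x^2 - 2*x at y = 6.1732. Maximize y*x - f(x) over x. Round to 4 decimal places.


f*(y) = sup_x {y*x - a*x^2 - b*x} = sup_x {(y-b)*x - a*x^2}
FOC: (y - b) - 2a*x = 0 => x* = (y - b)/(2a)
x* = (6.1732 + 2)/(2*10) = 0.4087
f*(6.1732) = (y-b)^2/(4a) = (6.1732 + 2)^2/(4*10)
= 66.8012/40 = 1.67


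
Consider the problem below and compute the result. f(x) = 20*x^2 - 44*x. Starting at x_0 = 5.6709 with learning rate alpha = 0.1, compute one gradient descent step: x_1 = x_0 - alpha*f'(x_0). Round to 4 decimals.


We compute the gradient at x_0 and apply the update.
f'(x) = 40*x - 44
f'(5.6709) = 40*5.6709 - 44 = 182.836
x_1 = 5.6709 - 0.1*182.836 = -12.6127


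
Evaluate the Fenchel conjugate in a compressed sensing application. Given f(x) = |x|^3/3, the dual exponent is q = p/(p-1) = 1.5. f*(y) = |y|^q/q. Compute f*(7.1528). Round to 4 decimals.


The conjugate exponent q satisfies 1/p + 1/q = 1.
p = 3, so q = 3/(3 - 1) = 1.5
|y|^q = 7.1528^1.5 = 19.13
f*(7.1528) = 19.13 / 1.5 = 12.7533


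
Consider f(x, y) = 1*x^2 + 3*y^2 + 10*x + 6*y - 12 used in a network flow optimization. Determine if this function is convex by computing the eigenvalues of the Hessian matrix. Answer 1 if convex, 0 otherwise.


The Hessian of f(x,y) = 1*x^2 + 3*y^2 + 10*x + 6*y - 12 is:
H = [[2, 0], [0, 6]]
Trace = 2 + 6 = 8
Determinant = 2*6 - (0)^2 = 12
Discriminant = (8)^2 - 4*12 = 16.0
Eigenvalues: lambda_1 = 2.0, lambda_2 = 6.0
The function is convex.

1


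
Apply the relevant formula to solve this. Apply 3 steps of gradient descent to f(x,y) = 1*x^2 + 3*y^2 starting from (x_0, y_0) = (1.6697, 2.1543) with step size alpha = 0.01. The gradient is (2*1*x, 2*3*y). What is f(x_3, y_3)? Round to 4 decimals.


Gradient descent on f(x,y) = 1*x^2 + 3*y^2.
Starting point: (1.6697, 2.1543), alpha = 0.01
Step 1: grad_x = 2*1*1.6697 = 3.3394, grad_y = 2*3*2.1543 = 12.9258
  x_1 = 1.6697 - 0.01*3.3394 = 1.6363
  y_1 = 2.1543 - 0.01*12.9258 = 2.025
Step 2: grad_x = 2*1*1.6363 = 3.2726, grad_y = 2*3*2.025 = 12.1503
  x_2 = 1.6363 - 0.01*3.2726 = 1.6036
  y_2 = 2.025 - 0.01*12.1503 = 1.9035
Step 3: grad_x = 2*1*1.6036 = 3.2072, grad_y = 2*3*1.9035 = 11.4212
  x_3 = 1.6036 - 0.01*3.2072 = 1.5715
  y_3 = 1.9035 - 0.01*11.4212 = 1.7893
f(1.5715, 1.7893) = 1*1.5715^2 + 3*1.7893^2 = 12.0747


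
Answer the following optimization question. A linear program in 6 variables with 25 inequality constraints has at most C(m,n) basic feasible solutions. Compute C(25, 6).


Each vertex corresponds to some choice of n active constraints out of m, so the number of vertices is at most C(m, n) = m! / (n!(m-n)!).
m = 25, n = 6
Numerator: 25 * 24 * 23 * 22 * 21 * 20
Denominator: 6! = 720
C(25, 6) = 177100


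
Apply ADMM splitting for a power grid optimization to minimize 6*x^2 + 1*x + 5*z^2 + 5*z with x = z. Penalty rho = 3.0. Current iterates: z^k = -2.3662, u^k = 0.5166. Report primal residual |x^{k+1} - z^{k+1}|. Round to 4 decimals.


ADMM iteration with rho = 3.0, z^k = -2.3662, u^k = 0.5166
Step 1: x-update.
Minimize 6*x^2 + 1*x + (3.0/2)*(x + 2.3662 + 0.5166)^2
FOC: (2*6 + 3.0)*x = -1 + 3.0*(-2.3662 - 0.5166)
x^{k+1} = -0.6432
Step 2: z-update.
Minimize 5*z^2 + 5*z + (3.0/2)*(-0.6432 - z + 0.5166)^2
FOC: (2*5 + 3.0)*z = -5 + 3.0*(-0.6432 + 0.5166)
z^{k+1} = -0.4138
Step 3: u-update.
u^{k+1} = 0.5166 - 0.6432 + 0.4138 = 0.2872
Step 4: Primal residual = |-0.6432 + 0.4138| = 0.2294


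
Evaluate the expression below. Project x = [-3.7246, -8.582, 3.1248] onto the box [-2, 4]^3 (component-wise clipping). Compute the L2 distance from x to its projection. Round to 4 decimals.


Project each component onto [-2, 4].
clip(-3.7246) = -2.0, clip(-8.582) = -2.0, clip(3.1248) = 3.1248
Projection = [-2.0, -2.0, 3.1248]
Squared diffs: [2.9742, 43.3227, 0.0]
Distance = sqrt(46.2969) = 6.8042


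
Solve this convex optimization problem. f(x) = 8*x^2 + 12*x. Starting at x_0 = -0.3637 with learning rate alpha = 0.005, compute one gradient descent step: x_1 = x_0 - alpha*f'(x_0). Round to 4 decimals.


We compute the gradient at x_0 and apply the update.
f'(x) = 16*x + 12
f'(-0.3637) = 16*-0.3637 + 12 = 6.1808
x_1 = -0.3637 - 0.005*6.1808 = -0.3946


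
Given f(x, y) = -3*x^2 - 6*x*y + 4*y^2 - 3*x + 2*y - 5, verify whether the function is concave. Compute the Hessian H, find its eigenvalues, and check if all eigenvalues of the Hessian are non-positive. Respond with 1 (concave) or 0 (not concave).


The Hessian of f(x,y) = -3*x^2 - 6*x*y + 4*y^2 - 3*x + 2*y - 5 is:
H = [[-6, -6], [-6, 8]]
Trace = -6 + 8 = 2
Determinant = -6*8 - (-6)^2 = -84
Discriminant = (2)^2 - 4*-84 = 340.0
Eigenvalues: lambda_1 = -8.2195, lambda_2 = 10.2195
The function is not concave.

0


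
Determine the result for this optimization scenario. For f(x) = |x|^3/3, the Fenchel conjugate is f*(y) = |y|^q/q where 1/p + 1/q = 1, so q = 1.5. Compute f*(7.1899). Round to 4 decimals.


The conjugate exponent q satisfies 1/p + 1/q = 1.
p = 3, so q = 3/(3 - 1) = 1.5
|y|^q = 7.1899^1.5 = 19.279
f*(7.1899) = 19.279 / 1.5 = 12.8527


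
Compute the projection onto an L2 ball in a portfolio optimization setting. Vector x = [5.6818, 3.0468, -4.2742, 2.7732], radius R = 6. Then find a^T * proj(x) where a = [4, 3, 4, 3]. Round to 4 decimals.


Step 1: Compute ||x|| (intermediates to 6 decimals).
||x|| = sqrt(5.6818^2 + 3.0468^2 + (-4.2742)^2 + 2.7732^2) = 8.217376
Step 2: Project.
Since ||x|| > R, scale = R/||x|| = 6/8.217376 = 0.73016, proj(x) = scale * x
proj(x) = [4.148623, 2.224651, -3.12085, 2.02488]
Step 3: Dot product.
a^T * proj(x) = 4*4.148623 + 3*2.224651 + 4*(-3.12085) + 3*2.02488 = 16.8597


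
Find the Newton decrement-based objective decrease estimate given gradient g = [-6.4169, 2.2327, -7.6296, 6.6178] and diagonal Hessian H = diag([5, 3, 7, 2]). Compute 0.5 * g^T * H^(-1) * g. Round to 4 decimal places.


Step 1: H is diagonal, so H^(-1) * g = [-1.2834, 0.7442, -1.0899, 3.3089].
Step 2: g^T H^(-1) g = sum_i g_i^2 / H_ii
  = (-6.4169)^2/5 + (2.2327)^2/3 + (-7.6296)^2/7 + (6.6178)^2/2
  = 8.2353 + 1.6616 + 8.3158 + 21.8976 = 40.1104
Step 3: Objective decrease = 0.5 * g^T H^(-1) g = 20.0552


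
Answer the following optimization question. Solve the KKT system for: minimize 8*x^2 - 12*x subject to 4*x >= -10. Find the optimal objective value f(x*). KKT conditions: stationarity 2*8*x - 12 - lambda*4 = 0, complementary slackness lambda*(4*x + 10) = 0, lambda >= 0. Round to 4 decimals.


Step 1: Try lambda = 0 (constraint inactive).
Stationarity: 2*8*x - 12 = 0
x* = 12/(2*8) = 0.75
Check constraint: 4*0.75 = 3.0 >= -10 -- satisfied.
Step 2: Compute optimal value.
f(x*) = 8*0.75^2 - 12*0.75 = -4.5


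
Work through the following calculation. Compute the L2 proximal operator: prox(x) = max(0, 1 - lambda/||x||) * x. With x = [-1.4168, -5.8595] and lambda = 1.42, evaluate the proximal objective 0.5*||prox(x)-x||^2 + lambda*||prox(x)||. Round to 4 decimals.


Step 1: Compute ||x||.
||x|| = 6.0284
Step 2: Compute scaling factor.
scale = max(0, 1 - 1.42/6.0284) = 0.7644
Step 3: prox(x) = [-1.0831, -4.4793]
||prox(x)|| = 4.6084
Step 4: Proximal objective.
0.5*||prox-x||^2 = 1.0082
lambda*||prox|| = 6.5439
Total = 7.5521


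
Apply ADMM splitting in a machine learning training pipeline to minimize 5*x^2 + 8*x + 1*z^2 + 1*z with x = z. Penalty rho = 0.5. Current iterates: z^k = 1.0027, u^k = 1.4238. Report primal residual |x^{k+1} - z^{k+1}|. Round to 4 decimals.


ADMM iteration with rho = 0.5, z^k = 1.0027, u^k = 1.4238
Step 1: x-update.
Minimize 5*x^2 + 8*x + (0.5/2)*(x - 1.0027 + 1.4238)^2
FOC: (2*5 + 0.5)*x = -8 + 0.5*(1.0027 - 1.4238)
x^{k+1} = -0.782
Step 2: z-update.
Minimize 1*z^2 + 1*z + (0.5/2)*(-0.782 - z + 1.4238)^2
FOC: (2*1 + 0.5)*z = -1 + 0.5*(-0.782 + 1.4238)
z^{k+1} = -0.2716
Step 3: u-update.
u^{k+1} = 1.4238 - 0.782 + 0.2716 = 0.9135
Step 4: Primal residual = |-0.782 + 0.2716| = 0.5103


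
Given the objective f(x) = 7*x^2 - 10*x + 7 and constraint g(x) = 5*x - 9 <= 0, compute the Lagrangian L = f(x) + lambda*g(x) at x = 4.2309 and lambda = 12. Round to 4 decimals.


Step 1: Evaluate f(x).
f(4.2309) = 7*4.2309^2 - 10*4.2309 + 7 = 89.9946
Step 2: Evaluate g(x).
g(4.2309) = 5*4.2309 - 9 = 12.1545
Step 3: Compute Lagrangian.
L = 89.9946 + 12*12.1545 = 235.8486


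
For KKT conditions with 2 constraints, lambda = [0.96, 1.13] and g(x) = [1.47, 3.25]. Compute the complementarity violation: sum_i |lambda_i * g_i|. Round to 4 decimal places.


KKT complementary slackness check:
lambda_1 * g_1 = 0.96 * 1.47 = 1.4112
lambda_2 * g_2 = 1.13 * 3.25 = 3.6725
Total violation = 1.4112 + 3.6725 = 5.0837


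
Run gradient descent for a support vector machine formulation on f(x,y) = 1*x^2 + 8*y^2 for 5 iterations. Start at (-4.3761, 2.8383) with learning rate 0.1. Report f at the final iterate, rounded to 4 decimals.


Gradient descent on f(x,y) = 1*x^2 + 8*y^2.
Starting point: (-4.3761, 2.8383), alpha = 0.1
Step 1: grad_x = 2*1*-4.3761 = -8.7522, grad_y = 2*8*2.8383 = 45.4128
  x_1 = -4.3761 - 0.1*-8.7522 = -3.5009
  y_1 = 2.8383 - 0.1*45.4128 = -1.703
Step 2: grad_x = 2*1*-3.5009 = -7.0018, grad_y = 2*8*-1.703 = -27.2477
  x_2 = -3.5009 - 0.1*-7.0018 = -2.8007
  y_2 = -1.703 - 0.1*-27.2477 = 1.0218
Step 3: grad_x = 2*1*-2.8007 = -5.6014, grad_y = 2*8*1.0218 = 16.3486
  x_3 = -2.8007 - 0.1*-5.6014 = -2.2406
  y_3 = 1.0218 - 0.1*16.3486 = -0.6131
Step 4: grad_x = 2*1*-2.2406 = -4.4811, grad_y = 2*8*-0.6131 = -9.8092
  x_4 = -2.2406 - 0.1*-4.4811 = -1.7925
  y_4 = -0.6131 - 0.1*-9.8092 = 0.3678
Step 5: grad_x = 2*1*-1.7925 = -3.5849, grad_y = 2*8*0.3678 = 5.8855
  x_5 = -1.7925 - 0.1*-3.5849 = -1.434
  y_5 = 0.3678 - 0.1*5.8855 = -0.2207
f(-1.434, -0.2207) = 1*(-1.434)^2 + 8*(-0.2207)^2 = 2.4459


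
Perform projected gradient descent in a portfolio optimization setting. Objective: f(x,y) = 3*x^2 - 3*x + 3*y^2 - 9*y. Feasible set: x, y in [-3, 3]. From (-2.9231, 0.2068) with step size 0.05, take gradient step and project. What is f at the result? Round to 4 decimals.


Step 1: Compute gradient at (-2.9231, 0.2068).
grad_x = 2*3*-2.9231 - 3 = -20.5386
grad_y = 2*3*0.2068 - 9 = -7.7592
Step 2: Gradient step.
x_raw = -2.9231 - 0.05*-20.5386 = -1.8962
y_raw = 0.2068 - 0.05*-7.7592 = 0.5948
Step 3: Project onto [-3, 3].
x_proj = clip(-1.8962) = -1.8962
y_proj = clip(0.5948) = 0.5948
Step 4: Evaluate f.
f(-1.8962, 0.5948) = 12.1833


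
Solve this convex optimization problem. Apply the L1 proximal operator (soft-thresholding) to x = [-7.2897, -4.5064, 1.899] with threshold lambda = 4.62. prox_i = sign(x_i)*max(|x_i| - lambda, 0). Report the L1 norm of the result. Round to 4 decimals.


Soft-thresholding with lambda = 4.62:
prox(-7.2897) = sign(-7.2897)*max(|-7.2897| - 4.62, 0) = -2.6697
prox(-4.5064) = sign(-4.5064)*max(|-4.5064| - 4.62, 0) = 0.0
prox(1.899) = sign(1.899)*max(|1.899| - 4.62, 0) = 0.0
prox(x) = [-2.6697, 0.0, 0.0]
||prox(x)||_1 = 2.6697 + 0.0 + 0.0 = 2.6697


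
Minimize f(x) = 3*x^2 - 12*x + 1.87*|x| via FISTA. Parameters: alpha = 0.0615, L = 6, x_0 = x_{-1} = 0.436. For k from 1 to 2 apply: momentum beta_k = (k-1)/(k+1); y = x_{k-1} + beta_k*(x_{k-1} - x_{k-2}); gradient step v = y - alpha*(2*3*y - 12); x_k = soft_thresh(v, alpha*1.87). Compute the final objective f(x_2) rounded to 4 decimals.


FISTA on f(x) = 3*x^2 - 12*x + 1.87*|x|
L = 6, alpha = 0.0615
Iteration 1: beta = 0.0, y = 0.436 + 0.0*(0.436 - 0.436) = 0.436
  grad(y) = -9.384, v = y - alpha*grad = 1.0131
  prox(v) = soft_thresh(1.0131, 0.115) = 0.8981
Iteration 2: beta = 0.3333, y = 0.8981 + 0.3333*(0.8981 - 0.436) = 1.0521
  grad(y) = -5.6871, v = y - alpha*grad = 1.4019
  prox(v) = soft_thresh(1.4019, 0.115) = 1.2869
f(x_2) = 3*1.2869^2 - 12*1.2869 + 1.87*|1.2869| = -8.068


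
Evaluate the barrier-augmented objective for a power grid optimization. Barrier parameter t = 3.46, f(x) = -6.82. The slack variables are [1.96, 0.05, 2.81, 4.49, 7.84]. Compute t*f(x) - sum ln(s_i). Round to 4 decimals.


Step 1: Compute log-barrier.
ln values: [0.6729, -2.9957, 1.0332, 1.5019, 2.0592]
phi = -(0.6729 - 2.9957 + 1.0332 + 1.5019 + 2.0592) = -2.2715
Step 2: Compute augmented objective.
t*f(x) = 3.46*-6.82 = -23.5972
Total = -23.5972 - 2.2715 = -25.8687


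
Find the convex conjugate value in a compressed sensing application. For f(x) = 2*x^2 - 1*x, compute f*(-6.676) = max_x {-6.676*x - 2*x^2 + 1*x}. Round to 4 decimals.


f*(y) = sup_x {y*x - a*x^2 - b*x} = sup_x {(y-b)*x - a*x^2}
FOC: (y - b) - 2a*x = 0 => x* = (y - b)/(2a)
x* = (-6.676 + 1)/(2*2) = -1.419
f*(-6.676) = (y-b)^2/(4a) = (-6.676 + 1)^2/(4*2)
= 32.217/8 = 4.0271


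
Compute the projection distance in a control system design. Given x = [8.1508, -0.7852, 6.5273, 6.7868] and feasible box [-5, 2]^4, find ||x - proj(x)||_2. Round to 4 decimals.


Project each component onto [-5, 2].
clip(8.1508) = 2.0, clip(-0.7852) = -0.7852, clip(6.5273) = 2.0, clip(6.7868) = 2.0
Projection = [2.0, -0.7852, 2.0, 2.0]
Squared diffs: [37.8323, 0.0, 20.4964, 22.9135]
Distance = sqrt(81.2422) = 9.0134


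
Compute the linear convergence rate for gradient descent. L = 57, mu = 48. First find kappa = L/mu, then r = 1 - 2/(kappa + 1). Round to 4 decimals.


Step 1: Compute the condition number.
kappa = L/mu = 57/48 = 1.1875
Step 2: Compute the convergence rate.
r = 1 - 2/(kappa + 1) = 1 - 2*mu/(L + mu) = (L - mu)/(L + mu) = 9/105 = 0.0857


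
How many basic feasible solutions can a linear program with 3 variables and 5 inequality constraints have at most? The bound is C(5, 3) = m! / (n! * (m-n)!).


Each vertex corresponds to some choice of n active constraints out of m, so the number of vertices is at most C(m, n) = m! / (n!(m-n)!).
m = 5, n = 3
Numerator: 5 * 4 * 3
Denominator: 3! = 6
C(5, 3) = 10


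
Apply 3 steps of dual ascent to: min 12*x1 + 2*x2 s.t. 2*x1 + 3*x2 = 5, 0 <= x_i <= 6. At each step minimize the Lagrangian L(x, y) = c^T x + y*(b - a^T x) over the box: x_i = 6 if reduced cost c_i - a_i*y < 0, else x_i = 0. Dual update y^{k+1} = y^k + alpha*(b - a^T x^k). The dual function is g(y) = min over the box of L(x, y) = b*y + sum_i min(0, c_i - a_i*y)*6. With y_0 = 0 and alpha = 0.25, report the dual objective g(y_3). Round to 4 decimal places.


Dual ascent for LP: min 12*x1 + 2*x2, 2*x1 + 3*x2 = 5, 0 <= x_i <= 6
Step 1: y^k = 0.0, reduced costs: (12.0, 2.0)
  x^k = (0.0, 0.0), subgradient = b - a^T x = 5.0
  y^{k+1} = 0.0 + 0.25*5.0 = 1.25
Step 2: y^k = 1.25, reduced costs: (9.5, -1.75)
  x^k = (0.0, 6.0), subgradient = b - a^T x = -13.0
  y^{k+1} = 1.25 + 0.25*-13.0 = -2.0
Step 3: y^k = -2.0, reduced costs: (16.0, 8.0)
  x^k = (0.0, 0.0), subgradient = b - a^T x = 5.0
  y^{k+1} = -2.0 + 0.25*5.0 = -0.75
Dual objective at y_3 = -0.75: reduced costs (13.5, 4.25), box minimizer x = (0.0, 0.0)
g(y_3) = b*y + (c1 - a1*y)*x1 + (c2 - a2*y)*x2 = 5*(-0.75) + 13.5*0.0 + 4.25*0.0 = -3.75 + 0.0 + 0.0 = -3.75


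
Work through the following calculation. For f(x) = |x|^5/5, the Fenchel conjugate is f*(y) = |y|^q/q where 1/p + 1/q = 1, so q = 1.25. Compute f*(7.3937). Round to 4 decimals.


The conjugate exponent q satisfies 1/p + 1/q = 1.
p = 5, so q = 5/(5 - 1) = 1.25
|y|^q = 7.3937^1.25 = 12.1921
f*(7.3937) = 12.1921 / 1.25 = 9.7537


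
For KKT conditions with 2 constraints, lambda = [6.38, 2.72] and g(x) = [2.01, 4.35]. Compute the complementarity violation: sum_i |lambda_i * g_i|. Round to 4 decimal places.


KKT complementary slackness check:
lambda_1 * g_1 = 6.38 * 2.01 = 12.8238
lambda_2 * g_2 = 2.72 * 4.35 = 11.832
Total violation = 12.8238 + 11.832 = 24.6558


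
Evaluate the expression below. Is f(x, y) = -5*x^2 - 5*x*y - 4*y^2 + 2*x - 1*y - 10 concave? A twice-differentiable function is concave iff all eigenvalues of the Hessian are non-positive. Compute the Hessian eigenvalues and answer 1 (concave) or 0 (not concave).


The Hessian of f(x,y) = -5*x^2 - 5*x*y - 4*y^2 + 2*x - 1*y - 10 is:
H = [[-10, -5], [-5, -8]]
Trace = -10 - 8 = -18
Determinant = -10*-8 - (-5)^2 = 55
Discriminant = (-18)^2 - 4*55 = 104.0
Eigenvalues: lambda_1 = -14.099, lambda_2 = -3.901
The function is concave.

1


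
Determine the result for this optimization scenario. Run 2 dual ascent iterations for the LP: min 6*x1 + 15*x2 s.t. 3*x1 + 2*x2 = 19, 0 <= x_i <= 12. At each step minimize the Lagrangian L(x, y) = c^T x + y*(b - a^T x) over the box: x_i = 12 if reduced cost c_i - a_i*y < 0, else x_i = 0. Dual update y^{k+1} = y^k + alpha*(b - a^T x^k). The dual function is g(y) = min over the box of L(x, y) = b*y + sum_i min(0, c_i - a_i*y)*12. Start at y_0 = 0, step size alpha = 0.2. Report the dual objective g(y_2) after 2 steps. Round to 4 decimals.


Dual ascent for LP: min 6*x1 + 15*x2, 3*x1 + 2*x2 = 19, 0 <= x_i <= 12
Step 1: y^k = 0.0, reduced costs: (6.0, 15.0)
  x^k = (0.0, 0.0), subgradient = b - a^T x = 19.0
  y^{k+1} = 0.0 + 0.2*19.0 = 3.8
Step 2: y^k = 3.8, reduced costs: (-5.4, 7.4)
  x^k = (12.0, 0.0), subgradient = b - a^T x = -17.0
  y^{k+1} = 3.8 + 0.2*-17.0 = 0.4
Dual objective at y_2 = 0.4: reduced costs (4.8, 14.2), box minimizer x = (0.0, 0.0)
g(y_2) = b*y + (c1 - a1*y)*x1 + (c2 - a2*y)*x2 = 19*0.4 + 4.8*0.0 + 14.2*0.0 = 7.6 + 0.0 + 0.0 = 7.6


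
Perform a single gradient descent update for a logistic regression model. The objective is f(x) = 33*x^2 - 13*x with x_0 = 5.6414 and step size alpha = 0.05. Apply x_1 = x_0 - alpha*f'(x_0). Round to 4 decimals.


We compute the gradient at x_0 and apply the update.
f'(x) = 66*x - 13
f'(5.6414) = 66*5.6414 - 13 = 359.3324
x_1 = 5.6414 - 0.05*359.3324 = -12.3252


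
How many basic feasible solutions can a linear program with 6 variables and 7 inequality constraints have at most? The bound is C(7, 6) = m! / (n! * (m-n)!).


Each vertex corresponds to some choice of n active constraints out of m, so the number of vertices is at most C(m, n) = m! / (n!(m-n)!).
m = 7, n = 6
Numerator: 7 * 6 * 5 * 4 * 3 * 2
Denominator: 6! = 720
C(7, 6) = 7


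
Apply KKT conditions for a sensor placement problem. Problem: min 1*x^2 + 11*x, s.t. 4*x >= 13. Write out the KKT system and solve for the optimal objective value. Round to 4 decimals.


Step 1: Try lambda = 0 (constraint inactive).
x_unc = -11/(2*1) = -5.5
Check: 4*-5.5 = -22.0 < 13 -- violated!
Step 2: Constraint must be active: 4*x = 13
x* = 13/4 = 3.25
lambda = (2*1*3.25 + 11)/4 = 4.375
Step 3: Compute optimal value.
f(x*) = 1*3.25^2 + 11*3.25 = 46.3125


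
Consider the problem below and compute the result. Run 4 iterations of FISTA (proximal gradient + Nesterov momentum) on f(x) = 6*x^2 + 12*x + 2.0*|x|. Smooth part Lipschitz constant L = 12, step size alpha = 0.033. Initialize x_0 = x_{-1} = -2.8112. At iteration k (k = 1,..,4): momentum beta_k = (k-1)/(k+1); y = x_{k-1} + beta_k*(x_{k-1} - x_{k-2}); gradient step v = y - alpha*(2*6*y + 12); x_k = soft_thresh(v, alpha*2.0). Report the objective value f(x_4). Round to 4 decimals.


FISTA on f(x) = 6*x^2 + 12*x + 2.0*|x|
L = 12, alpha = 0.033
Iteration 1: beta = 0.0, y = -2.8112 + 0.0*(-2.8112 + 2.8112) = -2.8112
  grad(y) = -21.7344, v = y - alpha*grad = -2.094
  prox(v) = soft_thresh(-2.094, 0.066) = -2.028
Iteration 2: beta = 0.3333, y = -2.028 + 0.3333*(-2.028 + 2.8112) = -1.7669
  grad(y) = -9.2026, v = y - alpha*grad = -1.4632
  prox(v) = soft_thresh(-1.4632, 0.066) = -1.3972
Iteration 3: beta = 0.5, y = -1.3972 + 0.5*(-1.3972 + 2.028) = -1.0818
  grad(y) = -0.9818, v = y - alpha*grad = -1.0494
  prox(v) = soft_thresh(-1.0494, 0.066) = -0.9834
Iteration 4: beta = 0.6, y = -0.9834 + 0.6*(-0.9834 + 1.3972) = -0.7351
  grad(y) = 3.1782, v = y - alpha*grad = -0.84
  prox(v) = soft_thresh(-0.84, 0.066) = -0.774
f(x_4) = 6*(-0.774)^2 + 12*(-0.774) + 2.0*|-0.774| = -4.1456


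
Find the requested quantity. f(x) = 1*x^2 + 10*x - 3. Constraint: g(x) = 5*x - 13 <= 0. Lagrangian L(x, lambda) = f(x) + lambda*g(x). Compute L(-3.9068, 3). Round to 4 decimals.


Step 1: Evaluate f(x).
f(-3.9068) = 1*(-3.9068)^2 + 10*(-3.9068) - 3 = -26.8049
Step 2: Evaluate g(x).
g(-3.9068) = 5*-3.9068 - 13 = -32.534
Step 3: Compute Lagrangian.
L = -26.8049 + 3*-32.534 = -124.4069


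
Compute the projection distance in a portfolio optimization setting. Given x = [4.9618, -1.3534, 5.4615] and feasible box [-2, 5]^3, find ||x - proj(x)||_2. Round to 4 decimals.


Project each component onto [-2, 5].
clip(4.9618) = 4.9618, clip(-1.3534) = -1.3534, clip(5.4615) = 5.0
Projection = [4.9618, -1.3534, 5.0]
Squared diffs: [0.0, 0.0, 0.213]
Distance = sqrt(0.213) = 0.4615


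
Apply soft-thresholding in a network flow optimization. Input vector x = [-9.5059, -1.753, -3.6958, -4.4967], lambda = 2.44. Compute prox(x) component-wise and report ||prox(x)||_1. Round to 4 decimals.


Soft-thresholding with lambda = 2.44:
prox(-9.5059) = sign(-9.5059)*max(|-9.5059| - 2.44, 0) = -7.0659
prox(-1.753) = sign(-1.753)*max(|-1.753| - 2.44, 0) = 0.0
prox(-3.6958) = sign(-3.6958)*max(|-3.6958| - 2.44, 0) = -1.2558
prox(-4.4967) = sign(-4.4967)*max(|-4.4967| - 2.44, 0) = -2.0567
prox(x) = [-7.0659, 0.0, -1.2558, -2.0567]
||prox(x)||_1 = 7.0659 + 0.0 + 1.2558 + 2.0567 = 10.3784


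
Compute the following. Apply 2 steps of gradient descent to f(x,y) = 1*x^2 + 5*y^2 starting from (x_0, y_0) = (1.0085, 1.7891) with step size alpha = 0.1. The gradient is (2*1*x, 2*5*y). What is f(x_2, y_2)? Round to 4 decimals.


Gradient descent on f(x,y) = 1*x^2 + 5*y^2.
Starting point: (1.0085, 1.7891), alpha = 0.1
Step 1: grad_x = 2*1*1.0085 = 2.017, grad_y = 2*5*1.7891 = 17.891
  x_1 = 1.0085 - 0.1*2.017 = 0.8068
  y_1 = 1.7891 - 0.1*17.891 = 0.0
Step 2: grad_x = 2*1*0.8068 = 1.6136, grad_y = 2*5*0.0 = 0.0
  x_2 = 0.8068 - 0.1*1.6136 = 0.6454
  y_2 = 0.0 - 0.1*0.0 = 0.0
f(0.6454, 0.0) = 1*0.6454^2 + 5*0.0^2 = 0.4166


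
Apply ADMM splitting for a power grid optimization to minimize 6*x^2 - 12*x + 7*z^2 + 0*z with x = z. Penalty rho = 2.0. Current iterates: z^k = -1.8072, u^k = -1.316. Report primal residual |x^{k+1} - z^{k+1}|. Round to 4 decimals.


ADMM iteration with rho = 2.0, z^k = -1.8072, u^k = -1.316
Step 1: x-update.
Minimize 6*x^2 - 12*x + (2.0/2)*(x + 1.8072 - 1.316)^2
FOC: (2*6 + 2.0)*x = 12 + 2.0*(-1.8072 + 1.316)
x^{k+1} = 0.787
Step 2: z-update.
Minimize 7*z^2 + 0*z + (2.0/2)*(0.787 - z - 1.316)^2
FOC: (2*7 + 2.0)*z = 0 + 2.0*(0.787 - 1.316)
z^{k+1} = -0.0661
Step 3: u-update.
u^{k+1} = -1.316 + 0.787 + 0.0661 = -0.4629
Step 4: Primal residual = |0.787 + 0.0661| = 0.8531


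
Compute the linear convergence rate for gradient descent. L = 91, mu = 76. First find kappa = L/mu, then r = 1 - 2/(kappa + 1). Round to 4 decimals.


Step 1: Compute the condition number.
kappa = L/mu = 91/76 = 1.1974
Step 2: Compute the convergence rate.
r = 1 - 2/(kappa + 1) = 1 - 2*mu/(L + mu) = (L - mu)/(L + mu) = 15/167 = 0.0898


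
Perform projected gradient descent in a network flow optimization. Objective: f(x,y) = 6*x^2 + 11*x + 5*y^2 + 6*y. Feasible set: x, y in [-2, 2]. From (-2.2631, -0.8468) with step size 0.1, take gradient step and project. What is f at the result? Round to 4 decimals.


Step 1: Compute gradient at (-2.2631, -0.8468).
grad_x = 2*6*-2.2631 + 11 = -16.1572
grad_y = 2*5*-0.8468 + 6 = -2.468
Step 2: Gradient step.
x_raw = -2.2631 - 0.1*-16.1572 = -0.6474
y_raw = -0.8468 - 0.1*-2.468 = -0.6
Step 3: Project onto [-2, 2].
x_proj = clip(-0.6474) = -0.6474
y_proj = clip(-0.6) = -0.6
Step 4: Evaluate f.
f(-0.6474, -0.6) = -6.4066


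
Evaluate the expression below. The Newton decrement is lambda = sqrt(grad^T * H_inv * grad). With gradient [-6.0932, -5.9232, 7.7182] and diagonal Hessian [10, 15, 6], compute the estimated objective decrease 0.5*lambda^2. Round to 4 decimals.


Step 1: H is diagonal, so H^(-1) * g = [-0.6093, -0.3949, 1.2864].
Step 2: g^T H^(-1) g = sum_i g_i^2 / H_ii
  = (-6.0932)^2/10 + (-5.9232)^2/15 + (7.7182)^2/6
  = 3.7127 + 2.339 + 9.9284 = 15.9801
Step 3: Objective decrease = 0.5 * g^T H^(-1) g = 7.99


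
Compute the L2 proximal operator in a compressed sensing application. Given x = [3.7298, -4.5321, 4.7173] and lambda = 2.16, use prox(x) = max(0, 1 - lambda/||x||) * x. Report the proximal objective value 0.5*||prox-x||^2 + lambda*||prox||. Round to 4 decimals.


Step 1: Compute ||x||.
||x|| = 7.5302
Step 2: Compute scaling factor.
scale = max(0, 1 - 2.16/7.5302) = 0.7132
Step 3: prox(x) = [2.6599, -3.2321, 3.3642]
||prox(x)|| = 5.3702
Step 4: Proximal objective.
0.5*||prox-x||^2 = 2.3328
lambda*||prox|| = 11.5996
Total = 13.9325


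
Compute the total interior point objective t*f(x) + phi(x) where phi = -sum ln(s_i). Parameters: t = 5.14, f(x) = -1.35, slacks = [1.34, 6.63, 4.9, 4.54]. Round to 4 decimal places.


Step 1: Compute log-barrier.
ln values: [0.2927, 1.8916, 1.5892, 1.5129]
phi = -(0.2927 + 1.8916 + 1.5892 + 1.5129) = -5.2864
Step 2: Compute augmented objective.
t*f(x) = 5.14*-1.35 = -6.939
Total = -6.939 - 5.2864 = -12.2254


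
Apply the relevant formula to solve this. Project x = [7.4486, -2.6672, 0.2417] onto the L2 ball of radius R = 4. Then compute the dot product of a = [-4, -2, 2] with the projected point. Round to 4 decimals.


Step 1: Compute ||x|| (intermediates to 6 decimals).
||x|| = sqrt(7.4486^2 + (-2.6672)^2 + 0.2417^2) = 7.915429
Step 2: Project.
Since ||x|| > R, scale = R/||x|| = 4/7.915429 = 0.505342, proj(x) = scale * x
proj(x) = [3.76409, -1.347848, 0.122141]
Step 3: Dot product.
a^T * proj(x) = -4*3.76409 - 2*(-1.347848) + 2*0.122141 = -12.1164


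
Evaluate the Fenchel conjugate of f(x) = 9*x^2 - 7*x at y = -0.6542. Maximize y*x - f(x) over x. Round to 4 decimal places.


f*(y) = sup_x {y*x - a*x^2 - b*x} = sup_x {(y-b)*x - a*x^2}
FOC: (y - b) - 2a*x = 0 => x* = (y - b)/(2a)
x* = (-0.6542 + 7)/(2*9) = 0.3525
f*(-0.6542) = (y-b)^2/(4a) = (-0.6542 + 7)^2/(4*9)
= 40.2692/36 = 1.1186


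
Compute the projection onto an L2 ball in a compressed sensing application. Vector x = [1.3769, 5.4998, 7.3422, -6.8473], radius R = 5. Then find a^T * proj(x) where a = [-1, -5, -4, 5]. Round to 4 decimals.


Step 1: Compute ||x|| (intermediates to 6 decimals).
||x|| = sqrt(1.3769^2 + 5.4998^2 + 7.3422^2 + (-6.8473)^2) = 11.529834
Step 2: Project.
Since ||x|| > R, scale = R/||x|| = 5/11.529834 = 0.433658, proj(x) = scale * x
proj(x) = [0.597104, 2.385032, 3.184004, -2.969386]
Step 3: Dot product.
a^T * proj(x) = -1*0.597104 - 5*2.385032 - 4*3.184004 + 5*(-2.969386) = -40.1052
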